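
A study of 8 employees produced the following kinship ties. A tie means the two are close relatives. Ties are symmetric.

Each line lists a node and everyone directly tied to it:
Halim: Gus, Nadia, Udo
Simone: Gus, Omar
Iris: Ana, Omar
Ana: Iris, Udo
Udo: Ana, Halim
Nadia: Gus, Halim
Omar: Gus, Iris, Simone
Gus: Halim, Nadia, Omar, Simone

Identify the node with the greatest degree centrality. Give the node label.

Degrees — Ana:2, Gus:4, Halim:3, Iris:2, Nadia:2, Omar:3, Simone:2, Udo:2.
The maximum is 4, attained only by Gus.

Gus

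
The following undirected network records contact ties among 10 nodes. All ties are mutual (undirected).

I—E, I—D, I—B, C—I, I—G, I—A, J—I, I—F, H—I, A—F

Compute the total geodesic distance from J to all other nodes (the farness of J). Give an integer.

Distances from J: A:2, B:2, C:2, D:2, E:2, F:2, G:2, H:2, I:1.
Sum = 2 + 2 + 2 + 2 + 2 + 2 + 2 + 2 + 1 = 17.

17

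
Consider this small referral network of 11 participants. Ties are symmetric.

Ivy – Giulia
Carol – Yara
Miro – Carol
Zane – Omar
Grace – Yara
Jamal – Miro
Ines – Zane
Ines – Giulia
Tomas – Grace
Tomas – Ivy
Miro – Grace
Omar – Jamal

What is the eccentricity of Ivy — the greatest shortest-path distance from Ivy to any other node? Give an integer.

Distances from Ivy: Carol:4, Giulia:1, Grace:2, Ines:2, Jamal:4, Miro:3, Omar:4, Tomas:1, Yara:3, Zane:3.
The largest is 4 (to Omar, Jamal, and Carol), so the eccentricity of Ivy is 4.

4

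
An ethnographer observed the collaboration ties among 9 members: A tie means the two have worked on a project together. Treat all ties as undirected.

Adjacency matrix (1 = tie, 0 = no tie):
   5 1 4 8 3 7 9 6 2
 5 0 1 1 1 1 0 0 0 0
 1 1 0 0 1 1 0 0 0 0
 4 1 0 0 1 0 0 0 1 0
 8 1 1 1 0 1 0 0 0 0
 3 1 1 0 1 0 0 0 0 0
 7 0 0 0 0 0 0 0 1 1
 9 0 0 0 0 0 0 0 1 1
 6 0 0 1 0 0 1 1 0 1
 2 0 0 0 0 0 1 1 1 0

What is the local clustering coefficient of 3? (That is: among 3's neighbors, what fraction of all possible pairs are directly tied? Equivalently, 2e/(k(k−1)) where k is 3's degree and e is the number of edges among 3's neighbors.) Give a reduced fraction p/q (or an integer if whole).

3's neighbors: 1, 5, and 8 (k = 3).
Possible neighbor pairs: C(3,2) = 3. Edges among them: 1–5, 1–8, 5–8 → e = 3.
Clustering(3) = 3/3 = 1.

1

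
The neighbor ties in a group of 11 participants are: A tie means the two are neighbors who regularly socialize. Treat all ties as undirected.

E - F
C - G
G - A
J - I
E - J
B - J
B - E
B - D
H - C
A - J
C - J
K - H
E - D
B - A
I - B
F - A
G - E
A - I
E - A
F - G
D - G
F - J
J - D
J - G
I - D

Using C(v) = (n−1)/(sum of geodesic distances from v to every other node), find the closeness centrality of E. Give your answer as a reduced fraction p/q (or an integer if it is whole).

10/17

Distances from E: A:1, B:1, C:2, D:1, F:1, G:1, H:3, I:2, J:1, K:4. Sum = 17.
n = 11, so closeness = 10/17.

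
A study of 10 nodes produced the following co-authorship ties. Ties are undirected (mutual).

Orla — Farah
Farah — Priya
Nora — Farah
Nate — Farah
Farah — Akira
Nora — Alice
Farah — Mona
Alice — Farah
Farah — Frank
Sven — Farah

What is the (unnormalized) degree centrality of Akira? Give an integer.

1

Akira is directly tied to Farah. That is 1 neighbor, so the degree of Akira is 1.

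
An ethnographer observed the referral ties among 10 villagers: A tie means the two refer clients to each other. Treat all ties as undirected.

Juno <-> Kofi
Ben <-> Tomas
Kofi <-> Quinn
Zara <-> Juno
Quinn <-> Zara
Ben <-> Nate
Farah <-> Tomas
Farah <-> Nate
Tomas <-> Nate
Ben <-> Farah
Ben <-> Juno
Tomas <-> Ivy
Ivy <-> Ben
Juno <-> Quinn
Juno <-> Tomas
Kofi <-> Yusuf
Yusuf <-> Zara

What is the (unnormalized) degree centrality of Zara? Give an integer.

Zara is directly tied to Juno, Quinn, and Yusuf. That is 3 neighbors, so the degree of Zara is 3.

3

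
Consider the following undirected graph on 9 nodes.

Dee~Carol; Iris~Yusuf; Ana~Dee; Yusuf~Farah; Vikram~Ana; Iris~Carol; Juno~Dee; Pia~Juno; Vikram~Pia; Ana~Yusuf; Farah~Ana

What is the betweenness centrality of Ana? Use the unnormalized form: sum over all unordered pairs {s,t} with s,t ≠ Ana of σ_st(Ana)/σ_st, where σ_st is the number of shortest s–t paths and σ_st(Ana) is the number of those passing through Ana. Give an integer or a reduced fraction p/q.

12

Pairs whose geodesics pass through Ana — Carol–Farah: 1/2; Carol–Vikram: 1; Iris–Vikram: 1; Iris–Pia: 1/2; Yusuf–Vikram: 1; Yusuf–Pia: 1; Yusuf–Juno: 1; Yusuf–Dee: 1; Farah–Vikram: 1; Farah–Pia: 1; Farah–Juno: 1; Farah–Dee: 1; Vikram–Dee: 1.
All other pairs contribute 0.
Summing the contributions gives betweenness(Ana) = 12.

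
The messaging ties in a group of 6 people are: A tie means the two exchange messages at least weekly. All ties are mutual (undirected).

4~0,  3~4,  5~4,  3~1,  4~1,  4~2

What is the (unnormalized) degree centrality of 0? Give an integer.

1

0 is directly tied to 4. That is 1 neighbor, so the degree of 0 is 1.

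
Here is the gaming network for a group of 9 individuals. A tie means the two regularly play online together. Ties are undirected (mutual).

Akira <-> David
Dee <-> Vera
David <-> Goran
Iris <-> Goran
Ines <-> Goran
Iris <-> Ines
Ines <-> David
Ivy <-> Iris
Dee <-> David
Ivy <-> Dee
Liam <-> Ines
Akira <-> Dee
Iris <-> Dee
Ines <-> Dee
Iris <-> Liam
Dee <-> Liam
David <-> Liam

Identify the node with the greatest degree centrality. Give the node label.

Degrees — Akira:2, David:5, Dee:7, Goran:3, Ines:5, Iris:5, Ivy:2, Liam:4, Vera:1.
The maximum is 7, attained only by Dee.

Dee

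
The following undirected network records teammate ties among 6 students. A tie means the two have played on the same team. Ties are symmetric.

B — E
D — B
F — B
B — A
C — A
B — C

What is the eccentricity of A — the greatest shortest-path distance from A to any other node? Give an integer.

Distances from A: B:1, C:1, D:2, E:2, F:2.
The largest is 2 (to D, F, and E), so the eccentricity of A is 2.

2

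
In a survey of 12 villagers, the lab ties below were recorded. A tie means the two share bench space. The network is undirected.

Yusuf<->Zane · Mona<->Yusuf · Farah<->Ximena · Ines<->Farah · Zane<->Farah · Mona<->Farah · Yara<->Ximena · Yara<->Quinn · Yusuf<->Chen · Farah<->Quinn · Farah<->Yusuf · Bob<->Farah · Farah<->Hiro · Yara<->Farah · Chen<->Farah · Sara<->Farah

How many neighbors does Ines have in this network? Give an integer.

1

Ines is directly tied to Farah. That is 1 neighbor, so the degree of Ines is 1.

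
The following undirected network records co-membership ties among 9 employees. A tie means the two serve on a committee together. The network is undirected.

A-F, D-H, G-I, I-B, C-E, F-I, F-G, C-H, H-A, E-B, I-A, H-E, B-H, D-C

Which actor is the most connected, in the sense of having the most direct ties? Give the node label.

H

Degrees — A:3, B:3, C:3, D:2, E:3, F:3, G:2, H:5, I:4.
The maximum is 5, attained only by H.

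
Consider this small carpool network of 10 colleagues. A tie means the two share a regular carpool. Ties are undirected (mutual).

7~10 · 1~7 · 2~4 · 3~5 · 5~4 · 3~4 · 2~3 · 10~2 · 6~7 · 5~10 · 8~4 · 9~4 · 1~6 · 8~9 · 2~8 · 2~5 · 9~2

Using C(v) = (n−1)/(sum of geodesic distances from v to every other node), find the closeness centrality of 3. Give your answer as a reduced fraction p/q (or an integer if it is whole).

Distances from 3: 1:4, 2:1, 4:1, 5:1, 6:4, 7:3, 8:2, 9:2, 10:2. Sum = 20.
n = 10, so closeness = 9/20.

9/20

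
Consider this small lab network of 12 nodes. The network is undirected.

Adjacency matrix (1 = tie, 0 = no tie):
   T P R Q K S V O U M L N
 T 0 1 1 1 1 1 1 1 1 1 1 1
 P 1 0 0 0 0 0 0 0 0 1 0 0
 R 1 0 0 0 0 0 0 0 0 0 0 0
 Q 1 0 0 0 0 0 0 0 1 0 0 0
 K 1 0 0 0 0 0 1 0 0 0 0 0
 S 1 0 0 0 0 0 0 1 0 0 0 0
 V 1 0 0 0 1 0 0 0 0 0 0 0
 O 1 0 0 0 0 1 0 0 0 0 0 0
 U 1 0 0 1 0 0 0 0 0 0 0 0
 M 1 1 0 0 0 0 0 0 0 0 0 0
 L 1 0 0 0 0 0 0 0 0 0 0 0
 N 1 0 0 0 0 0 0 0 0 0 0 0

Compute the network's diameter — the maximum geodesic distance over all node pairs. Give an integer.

2

Eccentricity of each node (its greatest distance to any other): K:2, L:2, M:2, N:2, O:2, P:2, Q:2, R:2, S:2, T:1, U:2, V:2.
The maximum eccentricity is 2, realized for instance by the pair P–R via P – T – R. So the diameter is 2.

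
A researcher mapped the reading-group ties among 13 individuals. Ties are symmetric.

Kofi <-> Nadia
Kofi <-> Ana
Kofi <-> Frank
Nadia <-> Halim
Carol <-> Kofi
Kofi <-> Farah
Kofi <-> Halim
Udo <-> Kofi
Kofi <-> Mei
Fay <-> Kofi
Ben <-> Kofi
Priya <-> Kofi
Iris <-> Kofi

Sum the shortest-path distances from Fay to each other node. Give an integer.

Distances from Fay: Ana:2, Ben:2, Carol:2, Farah:2, Frank:2, Halim:2, Iris:2, Kofi:1, Mei:2, Nadia:2, Priya:2, Udo:2.
Sum = 2 + 2 + 2 + 2 + 2 + 2 + 2 + 1 + 2 + 2 + 2 + 2 = 23.

23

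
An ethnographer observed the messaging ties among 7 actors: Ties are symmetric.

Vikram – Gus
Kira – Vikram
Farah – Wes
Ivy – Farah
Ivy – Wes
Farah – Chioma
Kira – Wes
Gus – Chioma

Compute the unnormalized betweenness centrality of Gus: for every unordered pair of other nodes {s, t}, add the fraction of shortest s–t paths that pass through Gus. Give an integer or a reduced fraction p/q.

Pairs whose geodesics pass through Gus — Kira–Chioma: 1/2; Farah–Vikram: 1/2; Chioma–Vikram: 1.
All other pairs contribute 0.
Summing the contributions gives betweenness(Gus) = 2.

2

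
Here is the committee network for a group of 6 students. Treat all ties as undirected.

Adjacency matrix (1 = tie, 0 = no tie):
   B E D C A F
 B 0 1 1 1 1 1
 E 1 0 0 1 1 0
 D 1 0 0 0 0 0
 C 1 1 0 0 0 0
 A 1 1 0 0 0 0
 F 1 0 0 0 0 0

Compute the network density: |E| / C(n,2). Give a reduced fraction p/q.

7/15

There are 7 edges and 6 nodes, so the maximum possible is C(6,2) = 15.
Density = 7/15.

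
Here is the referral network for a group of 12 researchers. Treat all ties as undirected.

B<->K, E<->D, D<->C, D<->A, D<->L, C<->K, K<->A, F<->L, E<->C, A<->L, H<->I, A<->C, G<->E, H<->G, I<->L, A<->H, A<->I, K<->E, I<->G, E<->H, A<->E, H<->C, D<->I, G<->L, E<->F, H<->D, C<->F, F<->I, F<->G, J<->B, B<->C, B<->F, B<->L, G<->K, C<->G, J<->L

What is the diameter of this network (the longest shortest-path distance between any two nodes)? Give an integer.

3

Eccentricity of each node (its greatest distance to any other): A:2, B:2, C:2, D:2, E:3, F:2, G:2, H:3, I:2, J:3, K:2, L:2.
The maximum eccentricity is 3, realized for instance by the pair J–H via J – B – C – H. So the diameter is 3.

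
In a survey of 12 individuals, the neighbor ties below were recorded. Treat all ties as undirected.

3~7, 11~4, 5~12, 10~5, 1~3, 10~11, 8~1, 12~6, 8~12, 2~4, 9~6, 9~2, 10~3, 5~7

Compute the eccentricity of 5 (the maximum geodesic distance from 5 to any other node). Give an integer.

Distances from 5: 1:3, 2:4, 3:2, 4:3, 6:2, 7:1, 8:2, 9:3, 10:1, 11:2, 12:1.
The largest is 4 (to 2), so the eccentricity of 5 is 4.

4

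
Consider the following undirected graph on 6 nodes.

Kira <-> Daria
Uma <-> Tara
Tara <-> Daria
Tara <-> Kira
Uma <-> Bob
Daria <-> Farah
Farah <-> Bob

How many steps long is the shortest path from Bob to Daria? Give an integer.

2

One shortest route is Bob – Farah – Daria, which uses 2 edges, and Bob and Daria are not directly tied, so nothing shorter exists. So d(Bob,Daria) = 2.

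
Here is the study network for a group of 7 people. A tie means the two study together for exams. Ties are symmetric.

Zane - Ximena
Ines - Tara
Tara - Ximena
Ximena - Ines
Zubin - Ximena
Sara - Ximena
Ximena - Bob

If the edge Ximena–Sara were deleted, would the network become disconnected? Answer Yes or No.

Yes

Without the Ximena–Sara edge there is no alternate route between Ximena and Sara, so the network disconnects. It is a bridge.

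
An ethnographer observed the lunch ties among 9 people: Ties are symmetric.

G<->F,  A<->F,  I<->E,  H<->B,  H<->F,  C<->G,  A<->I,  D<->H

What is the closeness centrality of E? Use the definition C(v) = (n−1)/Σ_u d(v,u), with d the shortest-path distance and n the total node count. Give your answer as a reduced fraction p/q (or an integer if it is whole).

8/29

Distances from E: A:2, B:5, C:5, D:5, F:3, G:4, H:4, I:1. Sum = 29.
n = 9, so closeness = 8/29.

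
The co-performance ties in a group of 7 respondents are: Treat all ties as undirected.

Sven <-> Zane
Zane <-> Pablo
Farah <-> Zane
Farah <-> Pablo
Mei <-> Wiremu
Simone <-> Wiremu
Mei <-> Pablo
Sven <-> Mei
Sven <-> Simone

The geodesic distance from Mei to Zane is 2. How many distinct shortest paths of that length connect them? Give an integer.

2

The shortest distance is 2. The length-2 paths are: Mei–Sven–Zane; Mei–Pablo–Zane.
That gives 2 distinct shortest paths.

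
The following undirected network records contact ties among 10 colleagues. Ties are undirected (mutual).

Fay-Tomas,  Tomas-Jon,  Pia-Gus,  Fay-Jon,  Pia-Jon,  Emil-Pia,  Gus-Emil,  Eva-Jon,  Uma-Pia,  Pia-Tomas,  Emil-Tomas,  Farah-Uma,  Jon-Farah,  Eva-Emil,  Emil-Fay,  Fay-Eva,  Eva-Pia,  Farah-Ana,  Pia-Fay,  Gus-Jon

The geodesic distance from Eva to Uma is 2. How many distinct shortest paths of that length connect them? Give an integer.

1

The shortest distance is 2, and the only length-2 path is Eva–Pia–Uma. So there is exactly 1 shortest path.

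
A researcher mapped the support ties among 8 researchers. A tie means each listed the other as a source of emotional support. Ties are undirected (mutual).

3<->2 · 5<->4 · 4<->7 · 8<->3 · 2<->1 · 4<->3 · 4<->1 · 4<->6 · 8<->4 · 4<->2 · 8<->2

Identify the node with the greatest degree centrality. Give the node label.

4

Degrees — 1:2, 2:4, 3:3, 4:7, 5:1, 6:1, 7:1, 8:3.
The maximum is 7, attained only by 4.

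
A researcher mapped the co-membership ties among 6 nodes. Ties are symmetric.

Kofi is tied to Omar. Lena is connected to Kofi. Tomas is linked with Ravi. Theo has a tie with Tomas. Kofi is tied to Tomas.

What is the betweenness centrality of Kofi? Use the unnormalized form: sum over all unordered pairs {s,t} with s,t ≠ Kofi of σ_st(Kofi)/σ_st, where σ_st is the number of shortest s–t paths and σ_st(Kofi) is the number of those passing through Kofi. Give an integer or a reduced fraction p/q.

Pairs whose geodesics pass through Kofi — Tomas–Lena: 1; Tomas–Omar: 1; Lena–Omar: 1; Lena–Theo: 1; Lena–Ravi: 1; Omar–Theo: 1; Omar–Ravi: 1.
All other pairs contribute 0.
Summing the contributions gives betweenness(Kofi) = 7.

7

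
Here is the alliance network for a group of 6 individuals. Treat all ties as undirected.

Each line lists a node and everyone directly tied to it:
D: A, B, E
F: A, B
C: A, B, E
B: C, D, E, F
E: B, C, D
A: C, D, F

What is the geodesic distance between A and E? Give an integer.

One shortest route is A – C – E, which uses 2 edges, and A and E are not directly tied, so nothing shorter exists. So d(A,E) = 2.

2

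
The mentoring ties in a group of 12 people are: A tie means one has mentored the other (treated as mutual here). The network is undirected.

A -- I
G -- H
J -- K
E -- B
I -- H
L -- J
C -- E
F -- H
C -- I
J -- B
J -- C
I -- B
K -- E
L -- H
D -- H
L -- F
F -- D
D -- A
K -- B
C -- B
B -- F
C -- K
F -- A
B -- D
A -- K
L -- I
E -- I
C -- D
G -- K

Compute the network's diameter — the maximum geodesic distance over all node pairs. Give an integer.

Eccentricity of each node (its greatest distance to any other): A:2, B:2, C:2, D:2, E:2, F:2, G:2, H:2, I:2, J:2, K:2, L:2.
The maximum eccentricity is 2, realized for instance by the pair B–L via B – J – L. So the diameter is 2.

2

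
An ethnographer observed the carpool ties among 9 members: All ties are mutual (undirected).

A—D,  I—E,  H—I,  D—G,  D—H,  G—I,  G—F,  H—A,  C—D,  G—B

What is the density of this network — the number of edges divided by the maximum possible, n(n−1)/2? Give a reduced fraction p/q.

5/18

There are 10 edges and 9 nodes, so the maximum possible is C(9,2) = 36.
Density = 10/36 = 5/18.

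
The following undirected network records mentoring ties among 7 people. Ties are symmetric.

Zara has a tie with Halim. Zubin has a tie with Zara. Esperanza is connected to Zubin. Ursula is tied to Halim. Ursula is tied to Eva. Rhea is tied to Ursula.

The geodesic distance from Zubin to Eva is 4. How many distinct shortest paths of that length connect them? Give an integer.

1

The shortest distance is 4, and the only length-4 path is Zubin–Zara–Halim–Ursula–Eva. So there is exactly 1 shortest path.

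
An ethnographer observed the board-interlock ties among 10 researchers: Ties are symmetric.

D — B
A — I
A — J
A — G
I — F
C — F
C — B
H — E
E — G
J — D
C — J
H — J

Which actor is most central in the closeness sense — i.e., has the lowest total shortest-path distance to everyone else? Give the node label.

J

Farness (sum of distances to all others) for each node — A:16, B:23, C:17, D:20, E:23, F:21, G:21, H:19, I:20, J:14.
The smallest farness is 14, for J, so J has the highest closeness.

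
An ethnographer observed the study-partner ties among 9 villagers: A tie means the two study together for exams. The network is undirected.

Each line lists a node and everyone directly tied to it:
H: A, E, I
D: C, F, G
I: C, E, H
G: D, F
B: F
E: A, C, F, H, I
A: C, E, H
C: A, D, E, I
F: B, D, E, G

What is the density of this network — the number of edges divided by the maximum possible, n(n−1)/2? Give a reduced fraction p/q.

7/18

There are 14 edges and 9 nodes, so the maximum possible is C(9,2) = 36.
Density = 14/36 = 7/18.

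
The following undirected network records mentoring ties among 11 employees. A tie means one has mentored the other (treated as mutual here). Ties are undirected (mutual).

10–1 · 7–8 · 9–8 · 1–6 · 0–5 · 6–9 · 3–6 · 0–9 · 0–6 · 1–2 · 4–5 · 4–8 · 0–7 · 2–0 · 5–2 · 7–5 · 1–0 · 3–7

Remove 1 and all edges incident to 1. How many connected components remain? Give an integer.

Without 1, the remaining ties split the others into: {0, 2, 3, 4, 5, 6, 7, 8, 9}; {10}.
That's 2 separate components.

2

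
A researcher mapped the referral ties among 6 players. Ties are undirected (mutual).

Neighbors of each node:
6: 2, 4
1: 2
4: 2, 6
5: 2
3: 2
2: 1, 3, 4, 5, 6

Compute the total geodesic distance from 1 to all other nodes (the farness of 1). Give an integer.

Distances from 1: 2:1, 3:2, 4:2, 5:2, 6:2.
Sum = 1 + 2 + 2 + 2 + 2 = 9.

9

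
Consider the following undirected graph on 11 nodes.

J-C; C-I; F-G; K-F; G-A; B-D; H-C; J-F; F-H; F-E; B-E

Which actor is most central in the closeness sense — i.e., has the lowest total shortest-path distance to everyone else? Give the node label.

F

Farness (sum of distances to all others) for each node — A:33, B:29, C:27, D:38, E:22, F:17, G:24, H:22, I:36, J:22, K:26.
The smallest farness is 17, for F, so F has the highest closeness.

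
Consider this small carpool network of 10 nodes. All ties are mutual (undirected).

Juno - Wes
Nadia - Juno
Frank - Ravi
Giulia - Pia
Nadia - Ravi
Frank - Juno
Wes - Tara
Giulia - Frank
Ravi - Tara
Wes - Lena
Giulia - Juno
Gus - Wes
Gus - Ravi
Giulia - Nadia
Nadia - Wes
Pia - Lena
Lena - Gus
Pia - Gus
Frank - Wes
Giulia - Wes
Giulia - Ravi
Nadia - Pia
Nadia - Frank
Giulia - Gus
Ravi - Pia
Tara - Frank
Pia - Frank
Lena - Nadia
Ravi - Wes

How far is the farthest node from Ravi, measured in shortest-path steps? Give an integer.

Distances from Ravi: Frank:1, Giulia:1, Gus:1, Juno:2, Lena:2, Nadia:1, Pia:1, Tara:1, Wes:1.
The largest is 2 (to Lena and Juno), so the eccentricity of Ravi is 2.

2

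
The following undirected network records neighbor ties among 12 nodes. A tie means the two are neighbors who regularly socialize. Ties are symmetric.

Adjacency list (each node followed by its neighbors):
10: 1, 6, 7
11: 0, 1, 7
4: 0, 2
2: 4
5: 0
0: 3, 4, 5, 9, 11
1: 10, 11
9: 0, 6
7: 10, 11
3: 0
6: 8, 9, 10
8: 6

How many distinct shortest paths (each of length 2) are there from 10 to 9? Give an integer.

1

The shortest distance is 2, and the only length-2 path is 10–6–9. So there is exactly 1 shortest path.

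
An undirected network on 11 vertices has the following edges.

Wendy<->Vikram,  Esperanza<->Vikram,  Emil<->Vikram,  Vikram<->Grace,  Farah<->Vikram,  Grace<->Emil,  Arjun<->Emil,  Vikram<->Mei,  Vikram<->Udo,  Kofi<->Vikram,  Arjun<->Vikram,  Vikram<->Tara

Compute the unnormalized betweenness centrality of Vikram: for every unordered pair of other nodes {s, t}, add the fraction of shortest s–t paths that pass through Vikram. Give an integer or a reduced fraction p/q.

Pairs whose geodesics pass through Vikram — Wendy–Farah: 1; Wendy–Emil: 1; Wendy–Kofi: 1; Wendy–Tara: 1; Wendy–Udo: 1; Wendy–Grace: 1; Wendy–Esperanza: 1; Wendy–Mei: 1; Wendy–Arjun: 1; Farah–Emil: 1; Farah–Kofi: 1; Farah–Tara: 1; Farah–Udo: 1; Farah–Grace: 1 … (+29 more pairs).
All other pairs contribute 0.
Summing the contributions gives betweenness(Vikram) = 85/2.

85/2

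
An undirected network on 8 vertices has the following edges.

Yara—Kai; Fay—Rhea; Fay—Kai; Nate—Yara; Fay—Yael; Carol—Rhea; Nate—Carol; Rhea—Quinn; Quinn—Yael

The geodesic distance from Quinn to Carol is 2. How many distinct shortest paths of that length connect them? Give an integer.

1

The shortest distance is 2, and the only length-2 path is Quinn–Rhea–Carol. So there is exactly 1 shortest path.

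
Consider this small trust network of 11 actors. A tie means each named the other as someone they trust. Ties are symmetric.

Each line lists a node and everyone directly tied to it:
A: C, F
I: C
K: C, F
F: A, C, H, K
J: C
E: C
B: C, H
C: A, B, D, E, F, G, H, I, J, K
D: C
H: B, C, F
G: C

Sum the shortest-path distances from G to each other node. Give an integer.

19

Distances from G: A:2, B:2, C:1, D:2, E:2, F:2, H:2, I:2, J:2, K:2.
Sum = 2 + 2 + 1 + 2 + 2 + 2 + 2 + 2 + 2 + 2 = 19.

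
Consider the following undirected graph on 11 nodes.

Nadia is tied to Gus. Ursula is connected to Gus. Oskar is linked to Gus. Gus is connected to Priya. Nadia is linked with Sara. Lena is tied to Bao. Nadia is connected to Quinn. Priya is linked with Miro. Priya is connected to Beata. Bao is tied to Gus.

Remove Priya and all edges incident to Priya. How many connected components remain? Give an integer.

Without Priya, the remaining ties split the others into: {Bao, Gus, Lena, Nadia, Oskar, Quinn, Sara, Ursula}; {Beata}; {Miro}.
That's 3 separate components.

3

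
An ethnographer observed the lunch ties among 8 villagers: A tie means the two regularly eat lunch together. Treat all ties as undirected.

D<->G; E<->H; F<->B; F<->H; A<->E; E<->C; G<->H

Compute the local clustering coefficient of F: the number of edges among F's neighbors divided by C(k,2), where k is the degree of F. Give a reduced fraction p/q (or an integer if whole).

F's neighbors: B and H (k = 2).
Possible neighbor pairs: C(2,2) = 1. Edges among them: none → e = 0.
Clustering(F) = 0/1.

0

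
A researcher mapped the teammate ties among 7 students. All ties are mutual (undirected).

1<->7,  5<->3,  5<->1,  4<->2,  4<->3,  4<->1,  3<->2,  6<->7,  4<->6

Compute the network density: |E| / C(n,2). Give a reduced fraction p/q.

There are 9 edges and 7 nodes, so the maximum possible is C(7,2) = 21.
Density = 9/21 = 3/7.

3/7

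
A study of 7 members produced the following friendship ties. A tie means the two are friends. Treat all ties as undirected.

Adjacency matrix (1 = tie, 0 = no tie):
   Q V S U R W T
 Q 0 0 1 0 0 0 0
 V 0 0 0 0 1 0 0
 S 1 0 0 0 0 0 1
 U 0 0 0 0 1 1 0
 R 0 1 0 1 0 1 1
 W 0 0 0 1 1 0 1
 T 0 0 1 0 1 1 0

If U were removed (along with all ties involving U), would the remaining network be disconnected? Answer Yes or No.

No

Even without U, every remaining node can still reach every other (the residual graph is connected), so U is not a cut vertex.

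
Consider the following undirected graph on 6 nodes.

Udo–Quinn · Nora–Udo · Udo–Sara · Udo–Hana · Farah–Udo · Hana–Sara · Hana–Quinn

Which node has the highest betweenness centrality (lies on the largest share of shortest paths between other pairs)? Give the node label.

Udo

Unnormalized betweenness of each node: Farah:0, Hana:1/2, Nora:0, Quinn:0, Sara:0, Udo:15/2.
Udo has the largest value, 15/2, making it the main broker — the node through which the most shortest paths run.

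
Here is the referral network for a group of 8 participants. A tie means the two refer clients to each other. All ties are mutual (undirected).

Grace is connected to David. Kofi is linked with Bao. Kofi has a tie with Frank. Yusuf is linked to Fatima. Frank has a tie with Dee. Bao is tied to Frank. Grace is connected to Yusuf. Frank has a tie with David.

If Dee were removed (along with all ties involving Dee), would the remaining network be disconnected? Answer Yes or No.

No

Even without Dee, every remaining node can still reach every other (the residual graph is connected), so Dee is not a cut vertex.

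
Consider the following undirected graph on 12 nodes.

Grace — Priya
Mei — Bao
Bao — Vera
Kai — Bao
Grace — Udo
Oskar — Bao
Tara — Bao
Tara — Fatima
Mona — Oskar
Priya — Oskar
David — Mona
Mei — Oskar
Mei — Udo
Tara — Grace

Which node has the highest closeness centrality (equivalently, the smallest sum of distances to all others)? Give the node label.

Bao

Farness (sum of distances to all others) for each node — Bao:18, David:37, Fatima:32, Grace:24, Kai:28, Mei:21, Mona:27, Oskar:19, Priya:24, Tara:22, Udo:26, Vera:28.
The smallest farness is 18, for Bao, so Bao has the highest closeness.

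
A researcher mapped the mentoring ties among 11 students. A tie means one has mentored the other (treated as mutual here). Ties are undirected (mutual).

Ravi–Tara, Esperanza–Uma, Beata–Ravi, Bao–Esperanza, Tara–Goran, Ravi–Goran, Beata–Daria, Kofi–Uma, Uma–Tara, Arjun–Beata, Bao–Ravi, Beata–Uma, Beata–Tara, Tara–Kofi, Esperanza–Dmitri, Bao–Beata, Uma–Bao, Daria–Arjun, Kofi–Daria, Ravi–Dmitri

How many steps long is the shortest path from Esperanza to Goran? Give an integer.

One shortest route is Esperanza – Bao – Ravi – Goran, which uses 3 edges, and at distance 2 from Esperanza we only reach {Beata, Kofi, Ravi, Tara}, which does not include Goran. So d(Esperanza,Goran) = 3.

3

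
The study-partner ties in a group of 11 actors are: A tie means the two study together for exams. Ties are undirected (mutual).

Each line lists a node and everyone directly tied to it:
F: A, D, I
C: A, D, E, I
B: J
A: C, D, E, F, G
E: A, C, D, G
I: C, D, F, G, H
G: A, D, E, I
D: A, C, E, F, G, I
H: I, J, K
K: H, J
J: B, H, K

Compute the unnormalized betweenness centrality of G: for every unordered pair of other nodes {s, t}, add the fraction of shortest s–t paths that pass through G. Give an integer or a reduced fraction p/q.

35/12

Pairs whose geodesics pass through G — H–A: 1/4; H–E: 1/3; K–A: 1/4; K–E: 1/3; B–A: 1/4; B–E: 1/3; J–A: 1/4; J–E: 1/3; A–I: 1/4; I–E: 1/3.
All other pairs contribute 0.
Summing the contributions gives betweenness(G) = 35/12.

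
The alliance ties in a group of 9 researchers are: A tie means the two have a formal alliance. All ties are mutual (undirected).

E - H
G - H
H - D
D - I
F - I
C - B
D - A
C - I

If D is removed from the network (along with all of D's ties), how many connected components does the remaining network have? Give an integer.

3

Without D, the remaining ties split the others into: {E, G, H}; {B, C, F, I}; {A}.
That's 3 separate components.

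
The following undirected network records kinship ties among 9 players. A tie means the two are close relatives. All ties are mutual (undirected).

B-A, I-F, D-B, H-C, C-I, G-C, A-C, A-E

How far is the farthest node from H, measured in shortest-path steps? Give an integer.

4

Distances from H: A:2, B:3, C:1, D:4, E:3, F:3, G:2, I:2.
The largest is 4 (to D), so the eccentricity of H is 4.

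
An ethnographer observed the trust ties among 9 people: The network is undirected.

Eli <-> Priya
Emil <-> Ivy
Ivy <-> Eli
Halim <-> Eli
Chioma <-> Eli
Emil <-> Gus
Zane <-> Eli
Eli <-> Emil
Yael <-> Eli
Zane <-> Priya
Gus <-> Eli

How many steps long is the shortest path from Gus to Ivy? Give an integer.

One shortest route is Gus – Eli – Ivy, which uses 2 edges, and Gus and Ivy are not directly tied, so nothing shorter exists. So d(Gus,Ivy) = 2.

2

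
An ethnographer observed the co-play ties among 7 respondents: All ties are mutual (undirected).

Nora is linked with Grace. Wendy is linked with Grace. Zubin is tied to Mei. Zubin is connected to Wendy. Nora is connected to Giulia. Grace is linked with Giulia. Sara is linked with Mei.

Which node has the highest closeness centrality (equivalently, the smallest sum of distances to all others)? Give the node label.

Wendy

Farness (sum of distances to all others) for each node — Giulia:16, Grace:12, Mei:15, Nora:16, Sara:20, Wendy:11, Zubin:12.
The smallest farness is 11, for Wendy, so Wendy has the highest closeness.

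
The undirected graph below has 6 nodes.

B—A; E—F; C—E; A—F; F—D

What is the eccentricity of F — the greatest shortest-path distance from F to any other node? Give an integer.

2

Distances from F: A:1, B:2, C:2, D:1, E:1.
The largest is 2 (to B and C), so the eccentricity of F is 2.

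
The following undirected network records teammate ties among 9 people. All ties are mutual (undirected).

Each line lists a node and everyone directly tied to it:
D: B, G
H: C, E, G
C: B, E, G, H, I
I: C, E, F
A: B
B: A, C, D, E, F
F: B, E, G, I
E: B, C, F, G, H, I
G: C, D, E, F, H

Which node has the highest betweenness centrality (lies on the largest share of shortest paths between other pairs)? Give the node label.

Unnormalized betweenness of each node: A:0, B:37/4, C:10/3, D:1/2, E:49/12, F:11/6, G:15/4, H:0, I:1/4.
B has the largest value, 37/4, making it the main broker — the node through which the most shortest paths run.

B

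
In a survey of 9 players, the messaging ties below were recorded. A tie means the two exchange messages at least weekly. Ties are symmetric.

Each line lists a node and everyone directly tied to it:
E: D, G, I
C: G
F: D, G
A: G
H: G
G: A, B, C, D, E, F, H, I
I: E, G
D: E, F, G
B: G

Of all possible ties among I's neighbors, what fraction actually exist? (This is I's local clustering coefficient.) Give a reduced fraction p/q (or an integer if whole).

I's neighbors: E and G (k = 2).
Possible neighbor pairs: C(2,2) = 1. Edges among them: E–G → e = 1.
Clustering(I) = 1/1.

1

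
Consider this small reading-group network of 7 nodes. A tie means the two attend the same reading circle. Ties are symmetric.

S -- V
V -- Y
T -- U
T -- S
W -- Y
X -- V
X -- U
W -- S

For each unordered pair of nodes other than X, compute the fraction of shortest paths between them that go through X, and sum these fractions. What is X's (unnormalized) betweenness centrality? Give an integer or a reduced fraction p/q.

Pairs whose geodesics pass through X — Y–U: 1; V–U: 1.
All other pairs contribute 0.
Summing the contributions gives betweenness(X) = 2.

2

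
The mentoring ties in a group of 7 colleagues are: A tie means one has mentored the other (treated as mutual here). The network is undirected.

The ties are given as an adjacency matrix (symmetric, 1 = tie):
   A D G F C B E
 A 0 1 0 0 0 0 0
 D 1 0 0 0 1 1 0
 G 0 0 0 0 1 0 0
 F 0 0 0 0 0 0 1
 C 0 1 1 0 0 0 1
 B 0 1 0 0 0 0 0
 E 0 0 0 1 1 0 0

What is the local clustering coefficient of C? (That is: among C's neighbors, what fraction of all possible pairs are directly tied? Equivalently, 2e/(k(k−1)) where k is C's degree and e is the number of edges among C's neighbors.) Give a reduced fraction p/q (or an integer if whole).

C's neighbors: D, E, and G (k = 3).
Possible neighbor pairs: C(3,2) = 3. Edges among them: none → e = 0.
Clustering(C) = 0/3 = 0.

0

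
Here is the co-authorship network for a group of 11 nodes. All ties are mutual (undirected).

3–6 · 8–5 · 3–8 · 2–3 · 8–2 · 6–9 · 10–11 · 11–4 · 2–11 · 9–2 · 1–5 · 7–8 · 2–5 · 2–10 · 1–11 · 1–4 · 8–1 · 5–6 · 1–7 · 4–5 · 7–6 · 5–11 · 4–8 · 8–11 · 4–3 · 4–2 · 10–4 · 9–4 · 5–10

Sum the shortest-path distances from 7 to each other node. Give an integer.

Distances from 7: 1:1, 2:2, 3:2, 4:2, 5:2, 6:1, 8:1, 9:2, 10:3, 11:2.
Sum = 1 + 2 + 2 + 2 + 2 + 1 + 1 + 2 + 3 + 2 = 18.

18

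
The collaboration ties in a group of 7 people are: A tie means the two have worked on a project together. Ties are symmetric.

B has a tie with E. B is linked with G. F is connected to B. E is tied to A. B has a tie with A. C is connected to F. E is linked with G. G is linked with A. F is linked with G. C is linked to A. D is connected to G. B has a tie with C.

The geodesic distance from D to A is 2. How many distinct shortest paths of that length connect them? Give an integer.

1

The shortest distance is 2, and the only length-2 path is D–G–A. So there is exactly 1 shortest path.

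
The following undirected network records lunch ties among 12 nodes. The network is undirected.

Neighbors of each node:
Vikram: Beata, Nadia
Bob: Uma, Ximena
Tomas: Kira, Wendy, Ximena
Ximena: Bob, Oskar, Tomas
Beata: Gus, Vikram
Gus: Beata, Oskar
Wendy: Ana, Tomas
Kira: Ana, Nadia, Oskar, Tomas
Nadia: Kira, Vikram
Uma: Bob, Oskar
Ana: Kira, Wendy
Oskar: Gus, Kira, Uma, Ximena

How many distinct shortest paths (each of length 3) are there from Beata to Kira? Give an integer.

The shortest distance is 3. The length-3 paths are: Beata–Vikram–Nadia–Kira; Beata–Gus–Oskar–Kira.
That gives 2 distinct shortest paths.

2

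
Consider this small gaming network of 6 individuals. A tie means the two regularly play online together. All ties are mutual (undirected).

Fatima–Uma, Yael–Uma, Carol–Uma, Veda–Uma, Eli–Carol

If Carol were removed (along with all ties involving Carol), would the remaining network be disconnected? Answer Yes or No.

Removing Carol leaves {Eli} with no path to {Fatima, Uma, Veda, and Yael}, so the network splits into 2 components. Carol is a cut vertex.

Yes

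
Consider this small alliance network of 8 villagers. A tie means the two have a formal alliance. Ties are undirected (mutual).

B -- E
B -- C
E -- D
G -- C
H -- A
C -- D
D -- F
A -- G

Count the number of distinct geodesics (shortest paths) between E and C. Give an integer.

2

The shortest distance is 2. The length-2 paths are: E–D–C; E–B–C.
That gives 2 distinct shortest paths.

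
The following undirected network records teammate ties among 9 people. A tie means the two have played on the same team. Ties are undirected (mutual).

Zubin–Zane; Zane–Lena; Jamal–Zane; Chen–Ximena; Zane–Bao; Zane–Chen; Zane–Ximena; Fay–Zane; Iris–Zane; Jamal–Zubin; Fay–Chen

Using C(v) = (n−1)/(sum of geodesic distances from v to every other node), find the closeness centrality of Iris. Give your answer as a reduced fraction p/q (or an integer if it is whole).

Distances from Iris: Bao:2, Chen:2, Fay:2, Jamal:2, Lena:2, Ximena:2, Zane:1, Zubin:2. Sum = 15.
n = 9, so closeness = 8/15.

8/15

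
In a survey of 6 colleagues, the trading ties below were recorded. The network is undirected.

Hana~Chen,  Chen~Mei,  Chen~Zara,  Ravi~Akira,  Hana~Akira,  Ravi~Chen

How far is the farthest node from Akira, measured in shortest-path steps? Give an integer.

Distances from Akira: Chen:2, Hana:1, Mei:3, Ravi:1, Zara:3.
The largest is 3 (to Mei and Zara), so the eccentricity of Akira is 3.

3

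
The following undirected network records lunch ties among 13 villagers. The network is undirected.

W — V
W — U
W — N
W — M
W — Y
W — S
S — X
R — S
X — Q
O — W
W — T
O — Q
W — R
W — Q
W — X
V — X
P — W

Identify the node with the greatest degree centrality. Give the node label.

Degrees — M:1, N:1, O:2, P:1, Q:3, R:2, S:3, T:1, U:1, V:2, W:12, X:4, Y:1.
The maximum is 12, attained only by W.

W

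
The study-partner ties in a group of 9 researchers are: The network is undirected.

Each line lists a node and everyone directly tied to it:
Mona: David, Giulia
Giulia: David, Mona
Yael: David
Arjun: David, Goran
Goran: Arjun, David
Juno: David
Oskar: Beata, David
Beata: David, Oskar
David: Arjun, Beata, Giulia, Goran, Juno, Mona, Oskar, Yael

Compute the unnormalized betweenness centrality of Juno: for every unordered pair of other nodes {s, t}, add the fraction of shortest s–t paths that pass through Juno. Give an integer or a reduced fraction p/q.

0

No shortest path between any pair of other nodes passes through Juno.
Summing the contributions gives betweenness(Juno) = 0.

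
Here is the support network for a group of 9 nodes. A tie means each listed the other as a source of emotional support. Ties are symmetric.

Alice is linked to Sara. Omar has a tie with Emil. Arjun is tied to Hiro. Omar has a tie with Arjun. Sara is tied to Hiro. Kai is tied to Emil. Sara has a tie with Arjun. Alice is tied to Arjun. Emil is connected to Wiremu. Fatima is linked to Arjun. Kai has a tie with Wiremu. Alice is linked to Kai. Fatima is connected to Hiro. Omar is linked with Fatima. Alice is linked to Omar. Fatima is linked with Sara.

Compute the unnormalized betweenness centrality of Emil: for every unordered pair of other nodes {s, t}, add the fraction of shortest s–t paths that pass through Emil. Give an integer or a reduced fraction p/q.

Pairs whose geodesics pass through Emil — Wiremu–Arjun: 1/2; Wiremu–Fatima: 1; Wiremu–Omar: 1; Wiremu–Hiro: 2/4; Kai–Fatima: 1/4; Kai–Omar: 1/2.
All other pairs contribute 0.
Summing the contributions gives betweenness(Emil) = 15/4.

15/4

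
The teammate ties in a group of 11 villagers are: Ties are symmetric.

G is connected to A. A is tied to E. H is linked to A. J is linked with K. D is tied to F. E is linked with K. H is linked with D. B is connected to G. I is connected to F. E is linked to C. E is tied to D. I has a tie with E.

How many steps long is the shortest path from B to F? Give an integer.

5

One shortest route is B – G – A – E – I – F, which uses 5 edges, and at distance 4 from B we only reach {C, D, I, K}, which does not include F. So d(B,F) = 5.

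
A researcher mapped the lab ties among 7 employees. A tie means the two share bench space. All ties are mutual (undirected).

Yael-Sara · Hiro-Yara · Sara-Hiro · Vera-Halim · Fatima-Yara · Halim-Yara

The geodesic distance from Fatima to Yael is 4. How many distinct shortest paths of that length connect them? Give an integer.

The shortest distance is 4, and the only length-4 path is Fatima–Yara–Hiro–Sara–Yael. So there is exactly 1 shortest path.

1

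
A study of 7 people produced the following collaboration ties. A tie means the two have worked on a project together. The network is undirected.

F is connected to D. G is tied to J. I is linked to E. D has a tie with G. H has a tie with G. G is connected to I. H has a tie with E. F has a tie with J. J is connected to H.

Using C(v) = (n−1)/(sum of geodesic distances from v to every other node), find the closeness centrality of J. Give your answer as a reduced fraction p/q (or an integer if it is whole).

2/3

Distances from J: D:2, E:2, F:1, G:1, H:1, I:2. Sum = 9.
n = 7, so closeness = 6/9 = 2/3.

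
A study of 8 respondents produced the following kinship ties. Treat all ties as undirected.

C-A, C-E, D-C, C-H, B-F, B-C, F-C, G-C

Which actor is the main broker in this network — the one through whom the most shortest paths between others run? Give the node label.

Unnormalized betweenness of each node: A:0, B:0, C:20, D:0, E:0, F:0, G:0, H:0.
C has the largest value, 20, making it the main broker — the node through which the most shortest paths run.

C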